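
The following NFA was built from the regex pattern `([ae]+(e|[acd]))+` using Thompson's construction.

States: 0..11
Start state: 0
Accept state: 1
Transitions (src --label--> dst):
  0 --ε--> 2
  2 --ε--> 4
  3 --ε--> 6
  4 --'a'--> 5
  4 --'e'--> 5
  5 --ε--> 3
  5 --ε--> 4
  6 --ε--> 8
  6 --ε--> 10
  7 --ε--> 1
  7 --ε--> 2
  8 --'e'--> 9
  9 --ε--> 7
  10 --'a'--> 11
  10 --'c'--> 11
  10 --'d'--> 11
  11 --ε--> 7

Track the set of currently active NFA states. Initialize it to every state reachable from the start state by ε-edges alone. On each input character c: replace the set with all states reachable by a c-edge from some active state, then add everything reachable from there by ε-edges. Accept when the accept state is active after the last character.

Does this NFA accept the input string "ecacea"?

S₀ = ε-closure({0}) = {0,2,4}
'e' @ 1: {3,4,5,6,8,10}
'c' @ 2: {1,2,4,7,11}  ✓accept
'a' @ 3: {3,4,5,6,8,10}
'c' @ 4: {1,2,4,7,11}  ✓accept
'e' @ 5: {3,4,5,6,8,10}
'a' @ 6: {1,2,3,4,5,6,7,8,10,11}  ✓accept
final: {1,2,3,4,5,6,7,8,10,11}; accept 1 in set

Answer: ACCEPT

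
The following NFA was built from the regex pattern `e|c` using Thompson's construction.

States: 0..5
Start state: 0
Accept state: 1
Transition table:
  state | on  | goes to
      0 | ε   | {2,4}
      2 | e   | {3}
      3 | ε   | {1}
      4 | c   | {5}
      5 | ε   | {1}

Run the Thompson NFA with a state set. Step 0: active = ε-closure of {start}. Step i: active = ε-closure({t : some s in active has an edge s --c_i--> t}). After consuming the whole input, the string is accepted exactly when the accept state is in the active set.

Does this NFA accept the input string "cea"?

start: ε-closure({0}) = {0,2,4}
'c' @ 1: {1,5}  (accept∈set)
'e' @ 2: {}  — state set empty
rest 'a' ignored (set empty)
end set {} — state 1 not in

Answer: REJECT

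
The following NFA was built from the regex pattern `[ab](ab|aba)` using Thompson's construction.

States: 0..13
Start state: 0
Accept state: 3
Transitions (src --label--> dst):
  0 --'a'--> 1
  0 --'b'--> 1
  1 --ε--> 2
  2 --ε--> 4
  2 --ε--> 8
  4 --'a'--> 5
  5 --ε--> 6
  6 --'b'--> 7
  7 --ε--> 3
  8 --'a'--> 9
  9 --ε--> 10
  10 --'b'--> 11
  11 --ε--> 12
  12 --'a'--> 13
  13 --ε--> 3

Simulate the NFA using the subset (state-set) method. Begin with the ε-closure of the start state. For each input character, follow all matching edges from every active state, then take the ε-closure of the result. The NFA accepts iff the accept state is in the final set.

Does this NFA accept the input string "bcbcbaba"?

start: ε-closure({0}) = {0}
'b' @ 1: {1,2,4,8}
'c' @ 2: {}  — state set empty
rest 'bcbaba' ignored (set empty)
end set {} — state 3 not in

Answer: REJECT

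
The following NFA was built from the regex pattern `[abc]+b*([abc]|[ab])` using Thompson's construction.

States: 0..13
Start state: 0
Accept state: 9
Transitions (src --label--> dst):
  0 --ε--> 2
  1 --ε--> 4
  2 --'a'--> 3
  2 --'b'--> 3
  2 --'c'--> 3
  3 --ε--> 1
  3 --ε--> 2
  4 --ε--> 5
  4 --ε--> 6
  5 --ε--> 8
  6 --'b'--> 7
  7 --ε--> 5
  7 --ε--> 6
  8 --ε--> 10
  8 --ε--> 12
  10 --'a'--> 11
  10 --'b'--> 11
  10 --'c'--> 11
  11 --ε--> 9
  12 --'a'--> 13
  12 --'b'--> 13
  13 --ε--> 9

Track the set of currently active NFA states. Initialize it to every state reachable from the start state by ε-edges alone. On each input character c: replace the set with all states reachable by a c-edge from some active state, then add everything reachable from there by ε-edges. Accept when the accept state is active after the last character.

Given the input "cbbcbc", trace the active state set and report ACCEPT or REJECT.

Answer: ACCEPT

Derivation:
S₀ = ε-closure({0}) = {0,2}
'c' @ 1: {1,2,3,4,5,6,8,10,12}
'b' @ 2: {1,2,3,4,5,6,7,8,9,10,11,12,13}  (accept∈set)
'b' @ 3: {1,2,3,4,5,6,7,8,9,10,11,12,13}  (accept∈set)
'c' @ 4: {1,2,3,4,5,6,8,9,10,11,12}  (accept∈set)
'b' @ 5: {1,2,3,4,5,6,7,8,9,10,11,12,13}  (accept∈set)
'c' @ 6: {1,2,3,4,5,6,8,9,10,11,12}  (accept∈set)
final: {1,2,3,4,5,6,8,9,10,11,12}; accept 9 in set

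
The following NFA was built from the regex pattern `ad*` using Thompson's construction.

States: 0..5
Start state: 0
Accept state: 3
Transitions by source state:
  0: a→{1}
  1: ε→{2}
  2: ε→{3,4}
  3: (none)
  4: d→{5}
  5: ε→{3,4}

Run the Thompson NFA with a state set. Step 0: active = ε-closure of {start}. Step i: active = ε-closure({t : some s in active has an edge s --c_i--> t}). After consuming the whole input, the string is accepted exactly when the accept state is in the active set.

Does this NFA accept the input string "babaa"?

initial (ε-close {0}): {0}
'b' @ 1: {}  — no active states
rest 'abaa' ignored (set empty)
after full input: {}  (accept=3 not in)

Answer: REJECT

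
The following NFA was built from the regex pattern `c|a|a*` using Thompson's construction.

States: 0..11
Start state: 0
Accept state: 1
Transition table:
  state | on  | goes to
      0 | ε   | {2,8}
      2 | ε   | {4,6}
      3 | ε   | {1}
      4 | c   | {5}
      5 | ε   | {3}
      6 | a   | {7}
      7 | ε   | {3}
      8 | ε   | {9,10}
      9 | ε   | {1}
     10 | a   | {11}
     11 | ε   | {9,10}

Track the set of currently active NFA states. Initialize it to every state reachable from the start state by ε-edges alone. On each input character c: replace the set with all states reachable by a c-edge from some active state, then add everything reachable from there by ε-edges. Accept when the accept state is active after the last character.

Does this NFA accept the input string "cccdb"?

initial (ε-close {0}): {0,1,2,4,6,8,9,10}
'c' @ 1: {1,3,5}  [accepting]
'c' @ 2: {}  — dead — no transitions
rest 'cdb' ignored (set empty)
final: {}; accept 1 not in set

Answer: REJECT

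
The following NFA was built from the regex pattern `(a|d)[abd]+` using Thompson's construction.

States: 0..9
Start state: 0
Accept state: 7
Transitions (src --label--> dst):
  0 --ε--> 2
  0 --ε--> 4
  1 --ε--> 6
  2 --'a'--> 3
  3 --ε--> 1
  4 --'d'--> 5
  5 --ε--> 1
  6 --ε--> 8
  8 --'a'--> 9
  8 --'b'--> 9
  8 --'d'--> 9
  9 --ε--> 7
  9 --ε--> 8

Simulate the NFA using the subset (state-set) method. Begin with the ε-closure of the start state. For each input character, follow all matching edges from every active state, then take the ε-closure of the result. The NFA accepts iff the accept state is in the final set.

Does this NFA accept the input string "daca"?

S₀ = ε-closure({0}) = {0,2,4}
'd' @ 1: {1,5,6,8}
'a' @ 2: {7,8,9}  [accepting]
'c' @ 3: {}  — state set empty
rest 'a' ignored (set empty)
final: {}; accept 7 not in set

Answer: REJECT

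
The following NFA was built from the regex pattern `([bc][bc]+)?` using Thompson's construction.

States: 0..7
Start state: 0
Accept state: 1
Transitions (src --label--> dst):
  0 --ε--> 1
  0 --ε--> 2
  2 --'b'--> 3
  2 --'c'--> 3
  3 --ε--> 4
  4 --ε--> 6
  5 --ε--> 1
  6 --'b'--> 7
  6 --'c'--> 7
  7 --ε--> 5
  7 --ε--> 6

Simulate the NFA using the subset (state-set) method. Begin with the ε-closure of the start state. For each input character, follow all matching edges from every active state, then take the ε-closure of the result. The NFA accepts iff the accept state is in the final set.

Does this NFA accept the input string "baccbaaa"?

S₀ = ε-closure({0}) = {0,1,2}
'b' @ 1: {3,4,6}
'a' @ 2: {}  — no active states
rest 'ccbaaa' ignored (set empty)
after full input: {}  (accept=1 not in)

Answer: REJECT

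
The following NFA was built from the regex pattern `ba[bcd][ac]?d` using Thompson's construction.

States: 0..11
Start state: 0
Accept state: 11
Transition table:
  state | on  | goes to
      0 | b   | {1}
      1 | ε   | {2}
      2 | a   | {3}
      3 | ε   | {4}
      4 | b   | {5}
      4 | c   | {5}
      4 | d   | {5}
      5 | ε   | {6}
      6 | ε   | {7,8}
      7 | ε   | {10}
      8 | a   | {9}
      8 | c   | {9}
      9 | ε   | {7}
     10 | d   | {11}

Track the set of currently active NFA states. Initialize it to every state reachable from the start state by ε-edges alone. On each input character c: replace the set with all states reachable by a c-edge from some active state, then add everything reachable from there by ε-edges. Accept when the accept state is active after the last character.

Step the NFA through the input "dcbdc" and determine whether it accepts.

Answer: REJECT

Trace:
initial (ε-close {0}): {0}
'd' @ 1: {}  — no active states
rest 'cbdc' ignored (set empty)
end set {} — state 11 not in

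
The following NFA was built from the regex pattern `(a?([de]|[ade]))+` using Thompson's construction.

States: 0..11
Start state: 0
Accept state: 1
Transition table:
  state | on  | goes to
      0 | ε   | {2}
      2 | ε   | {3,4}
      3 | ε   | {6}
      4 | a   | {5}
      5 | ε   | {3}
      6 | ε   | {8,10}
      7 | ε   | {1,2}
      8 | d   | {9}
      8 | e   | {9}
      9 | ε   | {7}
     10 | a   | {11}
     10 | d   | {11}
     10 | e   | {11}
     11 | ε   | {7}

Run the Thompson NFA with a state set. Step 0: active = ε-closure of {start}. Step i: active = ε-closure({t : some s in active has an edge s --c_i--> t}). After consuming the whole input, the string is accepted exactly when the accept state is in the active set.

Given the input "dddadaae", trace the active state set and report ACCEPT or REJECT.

initial (ε-close {0}): {0,2,3,4,6,8,10}
'd' @ 1: {1,2,3,4,6,7,8,9,10,11}  [accepting]
'd' @ 2: {1,2,3,4,6,7,8,9,10,11}  [accepting]
'd' @ 3: {1,2,3,4,6,7,8,9,10,11}  [accepting]
'a' @ 4: {1,2,3,4,5,6,7,8,10,11}  [accepting]
'd' @ 5: {1,2,3,4,6,7,8,9,10,11}  [accepting]
'a' @ 6: {1,2,3,4,5,6,7,8,10,11}  [accepting]
'a' @ 7: {1,2,3,4,5,6,7,8,10,11}  [accepting]
'e' @ 8: {1,2,3,4,6,7,8,9,10,11}  [accepting]
end set {1,2,3,4,6,7,8,9,10,11} — state 1 in

Answer: ACCEPT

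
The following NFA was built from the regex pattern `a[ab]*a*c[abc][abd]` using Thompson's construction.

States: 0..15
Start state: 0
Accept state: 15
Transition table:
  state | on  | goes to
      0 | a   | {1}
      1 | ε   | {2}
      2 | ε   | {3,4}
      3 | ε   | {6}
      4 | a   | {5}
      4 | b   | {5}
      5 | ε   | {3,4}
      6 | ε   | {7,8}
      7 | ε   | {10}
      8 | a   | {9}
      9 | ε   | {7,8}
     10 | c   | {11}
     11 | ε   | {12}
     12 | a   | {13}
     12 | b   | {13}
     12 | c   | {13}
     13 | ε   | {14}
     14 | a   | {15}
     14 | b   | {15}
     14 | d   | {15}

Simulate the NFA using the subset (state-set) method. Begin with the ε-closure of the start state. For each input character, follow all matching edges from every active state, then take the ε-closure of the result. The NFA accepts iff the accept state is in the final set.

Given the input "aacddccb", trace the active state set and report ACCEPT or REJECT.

Answer: REJECT

Trace:
S₀ = ε-closure({0}) = {0}
'a' @ 1: {1,2,3,4,6,7,8,10}
'a' @ 2: {3,4,5,6,7,8,9,10}
'c' @ 3: {11,12}
'd' @ 4: {}  — no active states
rest 'dccb' ignored (set empty)
final: {}; accept 15 not in set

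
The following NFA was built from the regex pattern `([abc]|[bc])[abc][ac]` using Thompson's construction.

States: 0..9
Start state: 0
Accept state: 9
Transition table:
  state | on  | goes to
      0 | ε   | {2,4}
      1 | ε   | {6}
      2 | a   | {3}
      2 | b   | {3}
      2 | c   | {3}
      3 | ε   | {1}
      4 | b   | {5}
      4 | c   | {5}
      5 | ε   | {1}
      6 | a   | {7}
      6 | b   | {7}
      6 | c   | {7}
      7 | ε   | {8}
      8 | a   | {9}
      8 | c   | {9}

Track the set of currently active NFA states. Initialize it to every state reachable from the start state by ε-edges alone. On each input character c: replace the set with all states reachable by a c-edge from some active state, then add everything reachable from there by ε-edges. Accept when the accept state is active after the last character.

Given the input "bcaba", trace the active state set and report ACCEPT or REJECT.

initial (ε-close {0}): {0,2,4}
'b' @ 1: {1,3,5,6}
'c' @ 2: {7,8}
'a' @ 3: {9}  [accepting]
'b' @ 4: {}  — dead — no transitions
rest 'a' ignored (set empty)
after full input: {}  (accept=9 not in)

Answer: REJECT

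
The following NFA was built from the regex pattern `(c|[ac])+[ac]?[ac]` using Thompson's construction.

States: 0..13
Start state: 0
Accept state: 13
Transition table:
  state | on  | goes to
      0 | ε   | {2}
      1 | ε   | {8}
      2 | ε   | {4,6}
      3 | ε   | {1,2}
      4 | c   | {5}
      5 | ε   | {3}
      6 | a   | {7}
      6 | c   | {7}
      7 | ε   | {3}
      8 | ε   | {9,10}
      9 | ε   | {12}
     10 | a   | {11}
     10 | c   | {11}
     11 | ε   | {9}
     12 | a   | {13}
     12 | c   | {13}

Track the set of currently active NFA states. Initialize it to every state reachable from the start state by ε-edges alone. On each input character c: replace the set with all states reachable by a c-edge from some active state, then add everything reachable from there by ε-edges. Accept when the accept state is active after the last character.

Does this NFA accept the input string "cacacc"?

Answer: ACCEPT

Trace:
S₀ = ε-closure({0}) = {0,2,4,6}
'c' @ 1: {1,2,3,4,5,6,7,8,9,10,12}
'a' @ 2: {1,2,3,4,6,7,8,9,10,11,12,13}  ✓accept
'c' @ 3: {1,2,3,4,5,6,7,8,9,10,11,12,13}  ✓accept
'a' @ 4: {1,2,3,4,6,7,8,9,10,11,12,13}  ✓accept
'c' @ 5: {1,2,3,4,5,6,7,8,9,10,11,12,13}  ✓accept
'c' @ 6: {1,2,3,4,5,6,7,8,9,10,11,12,13}  ✓accept
after full input: {1,2,3,4,5,6,7,8,9,10,11,12,13}  (accept=13 in)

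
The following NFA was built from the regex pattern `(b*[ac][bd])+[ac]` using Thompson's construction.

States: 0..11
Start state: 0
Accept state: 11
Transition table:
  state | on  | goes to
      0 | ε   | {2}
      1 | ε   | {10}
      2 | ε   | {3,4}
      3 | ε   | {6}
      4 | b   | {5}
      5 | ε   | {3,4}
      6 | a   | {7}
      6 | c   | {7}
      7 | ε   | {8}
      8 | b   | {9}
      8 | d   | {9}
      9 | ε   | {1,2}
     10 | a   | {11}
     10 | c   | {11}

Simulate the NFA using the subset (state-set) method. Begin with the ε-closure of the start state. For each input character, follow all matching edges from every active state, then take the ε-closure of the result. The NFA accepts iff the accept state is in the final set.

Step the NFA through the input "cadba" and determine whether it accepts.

Answer: REJECT

Derivation:
S₀ = ε-closure({0}) = {0,2,3,4,6}
'c' @ 1: {7,8}
'a' @ 2: {}  — state set empty
rest 'dba' ignored (set empty)
end set {} — state 11 not in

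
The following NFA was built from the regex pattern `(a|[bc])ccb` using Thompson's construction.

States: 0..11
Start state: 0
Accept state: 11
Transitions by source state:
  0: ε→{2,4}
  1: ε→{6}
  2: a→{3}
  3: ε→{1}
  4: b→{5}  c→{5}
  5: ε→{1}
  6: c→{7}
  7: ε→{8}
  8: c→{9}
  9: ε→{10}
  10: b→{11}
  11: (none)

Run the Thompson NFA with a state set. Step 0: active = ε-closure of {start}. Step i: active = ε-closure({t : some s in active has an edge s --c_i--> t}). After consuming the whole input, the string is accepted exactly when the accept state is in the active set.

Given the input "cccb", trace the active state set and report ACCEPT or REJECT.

start: ε-closure({0}) = {0,2,4}
'c' @ 1: {1,5,6}
'c' @ 2: {7,8}
'c' @ 3: {9,10}
'b' @ 4: {11}  ✓accept
end set {11} — state 11 in

Answer: ACCEPT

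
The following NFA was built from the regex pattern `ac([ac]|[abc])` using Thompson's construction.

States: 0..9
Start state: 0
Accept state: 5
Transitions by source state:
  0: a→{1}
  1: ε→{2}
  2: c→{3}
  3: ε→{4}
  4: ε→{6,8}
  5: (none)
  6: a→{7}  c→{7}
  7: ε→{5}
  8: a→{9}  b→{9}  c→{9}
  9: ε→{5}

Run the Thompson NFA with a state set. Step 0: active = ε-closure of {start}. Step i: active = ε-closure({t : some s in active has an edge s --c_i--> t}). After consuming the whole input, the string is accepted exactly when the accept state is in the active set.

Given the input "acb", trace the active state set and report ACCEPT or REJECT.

Answer: ACCEPT

Steps:
initial (ε-close {0}): {0}
'a' @ 1: {1,2}
'c' @ 2: {3,4,6,8}
'b' @ 3: {5,9}  (accept∈set)
after full input: {5,9}  (accept=5 in)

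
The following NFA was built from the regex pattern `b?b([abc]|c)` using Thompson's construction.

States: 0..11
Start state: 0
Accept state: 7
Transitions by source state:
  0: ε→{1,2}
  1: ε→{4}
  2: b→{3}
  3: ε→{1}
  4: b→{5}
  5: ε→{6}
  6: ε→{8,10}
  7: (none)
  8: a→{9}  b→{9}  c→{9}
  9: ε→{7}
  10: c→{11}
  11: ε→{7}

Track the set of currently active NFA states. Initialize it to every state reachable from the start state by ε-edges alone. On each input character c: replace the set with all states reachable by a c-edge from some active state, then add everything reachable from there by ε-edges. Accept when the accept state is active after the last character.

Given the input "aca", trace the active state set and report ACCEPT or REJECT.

Answer: REJECT

Steps:
initial (ε-close {0}): {0,1,2,4}
'a' @ 1: {}  — state set empty
rest 'ca' ignored (set empty)
end set {} — state 7 not in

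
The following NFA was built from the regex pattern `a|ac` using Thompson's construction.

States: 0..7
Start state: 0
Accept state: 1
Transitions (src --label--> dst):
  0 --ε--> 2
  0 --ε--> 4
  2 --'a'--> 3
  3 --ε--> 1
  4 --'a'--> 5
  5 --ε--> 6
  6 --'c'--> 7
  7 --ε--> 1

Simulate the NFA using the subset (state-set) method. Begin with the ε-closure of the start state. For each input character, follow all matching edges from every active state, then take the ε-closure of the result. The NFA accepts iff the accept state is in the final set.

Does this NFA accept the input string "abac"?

start: ε-closure({0}) = {0,2,4}
'a' @ 1: {1,3,5,6}  ✓accept
'b' @ 2: {}  — dead — no transitions
rest 'ac' ignored (set empty)
final: {}; accept 1 not in set

Answer: REJECT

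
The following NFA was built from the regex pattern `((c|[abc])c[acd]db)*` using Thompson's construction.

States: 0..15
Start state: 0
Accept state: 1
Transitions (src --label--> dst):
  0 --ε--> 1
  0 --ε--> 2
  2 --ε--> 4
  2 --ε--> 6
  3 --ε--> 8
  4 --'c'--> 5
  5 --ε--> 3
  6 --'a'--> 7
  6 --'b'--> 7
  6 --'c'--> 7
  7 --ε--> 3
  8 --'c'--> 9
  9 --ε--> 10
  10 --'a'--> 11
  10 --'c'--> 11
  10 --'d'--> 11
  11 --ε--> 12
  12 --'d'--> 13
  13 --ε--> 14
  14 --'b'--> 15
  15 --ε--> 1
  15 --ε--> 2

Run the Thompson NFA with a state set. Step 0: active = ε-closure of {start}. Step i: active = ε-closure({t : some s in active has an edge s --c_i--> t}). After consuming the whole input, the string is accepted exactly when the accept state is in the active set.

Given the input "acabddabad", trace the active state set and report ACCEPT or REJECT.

Answer: REJECT

Derivation:
S₀ = ε-closure({0}) = {0,1,2,4,6}
'a' @ 1: {3,7,8}
'c' @ 2: {9,10}
'a' @ 3: {11,12}
'b' @ 4: {}  — dead — no transitions
rest 'ddabad' ignored (set empty)
end set {} — state 1 not in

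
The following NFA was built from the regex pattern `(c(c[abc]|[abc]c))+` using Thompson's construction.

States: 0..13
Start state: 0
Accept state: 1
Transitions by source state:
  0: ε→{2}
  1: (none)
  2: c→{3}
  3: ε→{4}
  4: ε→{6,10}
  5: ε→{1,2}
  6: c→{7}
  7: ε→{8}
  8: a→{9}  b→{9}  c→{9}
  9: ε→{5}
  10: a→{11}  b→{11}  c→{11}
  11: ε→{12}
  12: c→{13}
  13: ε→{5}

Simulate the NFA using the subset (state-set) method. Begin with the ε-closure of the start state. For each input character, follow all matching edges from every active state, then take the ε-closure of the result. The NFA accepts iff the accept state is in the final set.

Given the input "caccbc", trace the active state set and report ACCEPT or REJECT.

initial (ε-close {0}): {0,2}
'c' @ 1: {3,4,6,10}
'a' @ 2: {11,12}
'c' @ 3: {1,2,5,13}  [accepting]
'c' @ 4: {3,4,6,10}
'b' @ 5: {11,12}
'c' @ 6: {1,2,5,13}  [accepting]
after full input: {1,2,5,13}  (accept=1 in)

Answer: ACCEPT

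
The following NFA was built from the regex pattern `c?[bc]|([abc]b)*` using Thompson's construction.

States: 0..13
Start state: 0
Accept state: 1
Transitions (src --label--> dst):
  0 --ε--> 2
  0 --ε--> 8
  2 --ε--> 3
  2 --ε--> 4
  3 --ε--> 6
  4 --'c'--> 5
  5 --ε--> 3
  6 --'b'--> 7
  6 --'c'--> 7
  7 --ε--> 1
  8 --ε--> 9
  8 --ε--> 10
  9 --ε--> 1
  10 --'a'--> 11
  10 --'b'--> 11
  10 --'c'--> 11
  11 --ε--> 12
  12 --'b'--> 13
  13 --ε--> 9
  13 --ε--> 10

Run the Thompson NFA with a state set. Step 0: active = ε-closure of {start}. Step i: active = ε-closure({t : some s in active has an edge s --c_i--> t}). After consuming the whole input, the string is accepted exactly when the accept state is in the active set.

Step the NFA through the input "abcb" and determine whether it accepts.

Answer: ACCEPT

Steps:
S₀ = ε-closure({0}) = {0,1,2,3,4,6,8,9,10}
'a' @ 1: {11,12}
'b' @ 2: {1,9,10,13}  [accepting]
'c' @ 3: {11,12}
'b' @ 4: {1,9,10,13}  [accepting]
end set {1,9,10,13} — state 1 in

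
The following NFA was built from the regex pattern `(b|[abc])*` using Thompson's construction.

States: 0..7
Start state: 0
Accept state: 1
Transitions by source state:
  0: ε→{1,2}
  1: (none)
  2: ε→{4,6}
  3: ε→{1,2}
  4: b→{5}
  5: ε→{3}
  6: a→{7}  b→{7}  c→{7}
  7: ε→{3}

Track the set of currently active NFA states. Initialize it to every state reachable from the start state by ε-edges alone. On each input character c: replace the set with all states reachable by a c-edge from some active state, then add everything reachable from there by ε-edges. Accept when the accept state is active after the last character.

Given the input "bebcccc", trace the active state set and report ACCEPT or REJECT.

initial (ε-close {0}): {0,1,2,4,6}
'b' @ 1: {1,2,3,4,5,6,7}  (accept∈set)
'e' @ 2: {}  — no active states
rest 'bcccc' ignored (set empty)
end set {} — state 1 not in

Answer: REJECT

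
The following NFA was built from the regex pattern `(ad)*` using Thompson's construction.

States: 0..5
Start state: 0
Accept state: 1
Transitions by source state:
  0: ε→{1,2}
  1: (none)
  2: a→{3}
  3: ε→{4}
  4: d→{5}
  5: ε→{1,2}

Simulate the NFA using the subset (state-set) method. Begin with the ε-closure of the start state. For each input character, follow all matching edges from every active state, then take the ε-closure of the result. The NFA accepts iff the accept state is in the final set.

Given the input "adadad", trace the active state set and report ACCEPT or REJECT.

Answer: ACCEPT

Steps:
initial (ε-close {0}): {0,1,2}
'a' @ 1: {3,4}
'd' @ 2: {1,2,5}  ✓accept
'a' @ 3: {3,4}
'd' @ 4: {1,2,5}  ✓accept
'a' @ 5: {3,4}
'd' @ 6: {1,2,5}  ✓accept
after full input: {1,2,5}  (accept=1 in)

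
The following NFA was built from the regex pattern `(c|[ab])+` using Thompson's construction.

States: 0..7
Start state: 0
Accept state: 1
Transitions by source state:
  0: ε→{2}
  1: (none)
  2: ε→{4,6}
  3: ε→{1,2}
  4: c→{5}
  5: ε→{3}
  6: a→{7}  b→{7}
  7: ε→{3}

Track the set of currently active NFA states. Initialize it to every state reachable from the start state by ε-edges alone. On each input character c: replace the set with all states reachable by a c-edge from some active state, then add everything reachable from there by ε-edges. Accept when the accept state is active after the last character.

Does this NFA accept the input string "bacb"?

Answer: ACCEPT

Derivation:
start: ε-closure({0}) = {0,2,4,6}
'b' @ 1: {1,2,3,4,6,7}  ✓accept
'a' @ 2: {1,2,3,4,6,7}  ✓accept
'c' @ 3: {1,2,3,4,5,6}  ✓accept
'b' @ 4: {1,2,3,4,6,7}  ✓accept
final: {1,2,3,4,6,7}; accept 1 in set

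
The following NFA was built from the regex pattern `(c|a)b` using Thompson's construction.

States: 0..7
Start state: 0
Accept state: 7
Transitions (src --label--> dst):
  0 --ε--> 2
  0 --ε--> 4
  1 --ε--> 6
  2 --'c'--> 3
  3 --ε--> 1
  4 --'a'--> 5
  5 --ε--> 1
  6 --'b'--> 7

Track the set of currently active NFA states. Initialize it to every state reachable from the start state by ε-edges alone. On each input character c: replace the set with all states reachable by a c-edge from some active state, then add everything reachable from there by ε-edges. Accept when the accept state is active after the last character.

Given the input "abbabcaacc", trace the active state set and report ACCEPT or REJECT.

Answer: REJECT

Steps:
S₀ = ε-closure({0}) = {0,2,4}
'a' @ 1: {1,5,6}
'b' @ 2: {7}  ✓accept
'b' @ 3: {}  — state set empty
rest 'abcaacc' ignored (set empty)
final: {}; accept 7 not in set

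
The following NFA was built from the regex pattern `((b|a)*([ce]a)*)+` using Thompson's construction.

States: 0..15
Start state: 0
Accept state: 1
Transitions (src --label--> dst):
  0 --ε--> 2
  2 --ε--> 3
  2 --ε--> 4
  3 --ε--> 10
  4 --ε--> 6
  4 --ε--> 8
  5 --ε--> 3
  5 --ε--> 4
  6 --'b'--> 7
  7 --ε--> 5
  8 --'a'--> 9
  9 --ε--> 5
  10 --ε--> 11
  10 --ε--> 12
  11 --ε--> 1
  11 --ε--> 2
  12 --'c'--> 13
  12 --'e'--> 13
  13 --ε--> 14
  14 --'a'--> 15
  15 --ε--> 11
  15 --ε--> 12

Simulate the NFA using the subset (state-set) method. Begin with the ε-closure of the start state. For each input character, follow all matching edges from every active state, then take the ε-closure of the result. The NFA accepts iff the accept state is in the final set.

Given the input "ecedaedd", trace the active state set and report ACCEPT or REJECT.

Answer: REJECT

Steps:
S₀ = ε-closure({0}) = {0,1,2,3,4,6,8,10,11,12}
'e' @ 1: {13,14}
'c' @ 2: {}  — state set empty
rest 'edaedd' ignored (set empty)
after full input: {}  (accept=1 not in)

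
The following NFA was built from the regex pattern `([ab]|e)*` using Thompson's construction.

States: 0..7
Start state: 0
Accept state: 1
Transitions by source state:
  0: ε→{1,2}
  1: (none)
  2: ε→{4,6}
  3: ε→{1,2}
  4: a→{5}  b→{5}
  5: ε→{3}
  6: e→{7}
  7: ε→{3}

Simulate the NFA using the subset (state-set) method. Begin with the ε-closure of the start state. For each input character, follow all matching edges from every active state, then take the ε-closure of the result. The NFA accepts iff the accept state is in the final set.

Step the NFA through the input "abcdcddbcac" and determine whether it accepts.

initial (ε-close {0}): {0,1,2,4,6}
'a' @ 1: {1,2,3,4,5,6}  ✓accept
'b' @ 2: {1,2,3,4,5,6}  ✓accept
'c' @ 3: {}  — dead — no transitions
rest 'dcddbcac' ignored (set empty)
end set {} — state 1 not in

Answer: REJECT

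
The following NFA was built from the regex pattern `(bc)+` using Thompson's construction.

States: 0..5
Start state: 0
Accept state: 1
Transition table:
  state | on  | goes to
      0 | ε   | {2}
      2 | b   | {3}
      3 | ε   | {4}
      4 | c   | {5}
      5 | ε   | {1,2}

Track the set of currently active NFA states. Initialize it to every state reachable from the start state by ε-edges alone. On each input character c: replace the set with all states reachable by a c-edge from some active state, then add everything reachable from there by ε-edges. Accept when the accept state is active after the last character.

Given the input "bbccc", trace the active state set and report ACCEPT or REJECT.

start: ε-closure({0}) = {0,2}
'b' @ 1: {3,4}
'b' @ 2: {}  — dead — no transitions
rest 'ccc' ignored (set empty)
after full input: {}  (accept=1 not in)

Answer: REJECT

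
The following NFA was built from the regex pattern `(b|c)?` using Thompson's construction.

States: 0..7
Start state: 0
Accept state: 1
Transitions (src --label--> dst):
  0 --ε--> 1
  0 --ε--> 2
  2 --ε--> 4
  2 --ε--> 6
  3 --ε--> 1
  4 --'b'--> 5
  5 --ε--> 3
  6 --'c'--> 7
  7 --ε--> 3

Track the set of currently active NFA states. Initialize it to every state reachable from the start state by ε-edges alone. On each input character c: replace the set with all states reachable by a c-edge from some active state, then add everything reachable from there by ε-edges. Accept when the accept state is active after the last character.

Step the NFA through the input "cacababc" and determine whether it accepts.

initial (ε-close {0}): {0,1,2,4,6}
'c' @ 1: {1,3,7}  ✓accept
'a' @ 2: {}  — dead — no transitions
rest 'cababc' ignored (set empty)
end set {} — state 1 not in

Answer: REJECT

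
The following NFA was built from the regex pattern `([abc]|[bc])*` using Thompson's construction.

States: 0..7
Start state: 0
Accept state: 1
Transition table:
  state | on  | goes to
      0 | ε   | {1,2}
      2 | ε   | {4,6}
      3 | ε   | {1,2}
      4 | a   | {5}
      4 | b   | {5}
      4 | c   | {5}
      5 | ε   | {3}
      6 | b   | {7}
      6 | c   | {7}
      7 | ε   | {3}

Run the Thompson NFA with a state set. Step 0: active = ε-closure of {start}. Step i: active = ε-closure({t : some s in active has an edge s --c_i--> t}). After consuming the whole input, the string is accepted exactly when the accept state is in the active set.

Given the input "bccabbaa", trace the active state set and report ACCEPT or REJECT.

start: ε-closure({0}) = {0,1,2,4,6}
'b' @ 1: {1,2,3,4,5,6,7}  [accepting]
'c' @ 2: {1,2,3,4,5,6,7}  [accepting]
'c' @ 3: {1,2,3,4,5,6,7}  [accepting]
'a' @ 4: {1,2,3,4,5,6}  [accepting]
'b' @ 5: {1,2,3,4,5,6,7}  [accepting]
'b' @ 6: {1,2,3,4,5,6,7}  [accepting]
'a' @ 7: {1,2,3,4,5,6}  [accepting]
'a' @ 8: {1,2,3,4,5,6}  [accepting]
after full input: {1,2,3,4,5,6}  (accept=1 in)

Answer: ACCEPT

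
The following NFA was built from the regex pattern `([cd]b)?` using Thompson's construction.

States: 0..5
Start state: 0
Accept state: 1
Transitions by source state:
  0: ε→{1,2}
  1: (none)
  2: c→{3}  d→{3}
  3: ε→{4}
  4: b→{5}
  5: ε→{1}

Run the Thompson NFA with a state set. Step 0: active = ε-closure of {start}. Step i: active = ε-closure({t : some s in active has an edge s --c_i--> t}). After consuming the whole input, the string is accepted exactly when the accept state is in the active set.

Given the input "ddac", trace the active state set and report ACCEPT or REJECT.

initial (ε-close {0}): {0,1,2}
'd' @ 1: {3,4}
'd' @ 2: {}  — no active states
rest 'ac' ignored (set empty)
final: {}; accept 1 not in set

Answer: REJECT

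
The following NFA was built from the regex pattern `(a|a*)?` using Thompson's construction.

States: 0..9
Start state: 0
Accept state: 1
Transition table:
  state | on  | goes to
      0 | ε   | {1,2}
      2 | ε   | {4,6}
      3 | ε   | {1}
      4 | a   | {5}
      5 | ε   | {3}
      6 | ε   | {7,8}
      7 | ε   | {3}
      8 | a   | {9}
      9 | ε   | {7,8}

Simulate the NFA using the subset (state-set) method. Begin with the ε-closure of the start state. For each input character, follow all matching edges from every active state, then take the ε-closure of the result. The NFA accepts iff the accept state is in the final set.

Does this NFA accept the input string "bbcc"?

Answer: REJECT

Derivation:
S₀ = ε-closure({0}) = {0,1,2,3,4,6,7,8}
'b' @ 1: {}  — no active states
rest 'bcc' ignored (set empty)
after full input: {}  (accept=1 not in)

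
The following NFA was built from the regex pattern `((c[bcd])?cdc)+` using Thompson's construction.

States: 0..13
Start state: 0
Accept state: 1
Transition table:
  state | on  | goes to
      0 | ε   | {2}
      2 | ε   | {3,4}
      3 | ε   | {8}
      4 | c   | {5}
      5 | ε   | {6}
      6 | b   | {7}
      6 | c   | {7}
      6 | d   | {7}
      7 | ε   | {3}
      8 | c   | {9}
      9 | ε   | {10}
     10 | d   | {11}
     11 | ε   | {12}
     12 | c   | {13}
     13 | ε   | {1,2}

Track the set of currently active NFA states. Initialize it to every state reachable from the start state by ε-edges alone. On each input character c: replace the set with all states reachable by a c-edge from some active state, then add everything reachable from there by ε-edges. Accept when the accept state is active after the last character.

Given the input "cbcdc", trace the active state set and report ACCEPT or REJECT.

start: ε-closure({0}) = {0,2,3,4,8}
'c' @ 1: {5,6,9,10}
'b' @ 2: {3,7,8}
'c' @ 3: {9,10}
'd' @ 4: {11,12}
'c' @ 5: {1,2,3,4,8,13}  [accepting]
after full input: {1,2,3,4,8,13}  (accept=1 in)

Answer: ACCEPT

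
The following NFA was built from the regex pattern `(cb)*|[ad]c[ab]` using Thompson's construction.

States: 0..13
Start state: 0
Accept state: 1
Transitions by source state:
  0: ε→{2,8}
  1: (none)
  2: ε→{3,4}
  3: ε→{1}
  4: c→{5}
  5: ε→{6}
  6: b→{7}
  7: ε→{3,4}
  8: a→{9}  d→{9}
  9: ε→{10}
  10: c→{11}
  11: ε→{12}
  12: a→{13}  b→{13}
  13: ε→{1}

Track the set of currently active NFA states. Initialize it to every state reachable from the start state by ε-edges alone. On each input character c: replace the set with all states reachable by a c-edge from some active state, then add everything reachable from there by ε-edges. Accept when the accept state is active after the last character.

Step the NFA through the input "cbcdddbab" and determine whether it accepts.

Answer: REJECT

Trace:
start: ε-closure({0}) = {0,1,2,3,4,8}
'c' @ 1: {5,6}
'b' @ 2: {1,3,4,7}  ✓accept
'c' @ 3: {5,6}
'd' @ 4: {}  — dead — no transitions
rest 'ddbab' ignored (set empty)
final: {}; accept 1 not in set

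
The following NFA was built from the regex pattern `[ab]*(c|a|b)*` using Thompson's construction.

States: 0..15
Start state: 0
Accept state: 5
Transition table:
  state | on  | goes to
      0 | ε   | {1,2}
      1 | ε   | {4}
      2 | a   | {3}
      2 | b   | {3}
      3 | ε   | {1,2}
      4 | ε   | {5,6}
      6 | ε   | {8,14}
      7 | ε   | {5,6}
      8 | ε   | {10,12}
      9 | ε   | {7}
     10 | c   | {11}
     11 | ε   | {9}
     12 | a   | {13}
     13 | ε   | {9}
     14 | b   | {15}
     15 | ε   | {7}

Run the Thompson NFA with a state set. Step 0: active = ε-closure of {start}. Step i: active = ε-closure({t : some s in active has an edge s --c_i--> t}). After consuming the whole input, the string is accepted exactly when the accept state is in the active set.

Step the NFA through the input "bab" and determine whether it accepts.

initial (ε-close {0}): {0,1,2,4,5,6,8,10,12,14}
'b' @ 1: {1,2,3,4,5,6,7,8,10,12,14,15}  [accepting]
'a' @ 2: {1,2,3,4,5,6,7,8,9,10,12,13,14}  [accepting]
'b' @ 3: {1,2,3,4,5,6,7,8,10,12,14,15}  [accepting]
final: {1,2,3,4,5,6,7,8,10,12,14,15}; accept 5 in set

Answer: ACCEPT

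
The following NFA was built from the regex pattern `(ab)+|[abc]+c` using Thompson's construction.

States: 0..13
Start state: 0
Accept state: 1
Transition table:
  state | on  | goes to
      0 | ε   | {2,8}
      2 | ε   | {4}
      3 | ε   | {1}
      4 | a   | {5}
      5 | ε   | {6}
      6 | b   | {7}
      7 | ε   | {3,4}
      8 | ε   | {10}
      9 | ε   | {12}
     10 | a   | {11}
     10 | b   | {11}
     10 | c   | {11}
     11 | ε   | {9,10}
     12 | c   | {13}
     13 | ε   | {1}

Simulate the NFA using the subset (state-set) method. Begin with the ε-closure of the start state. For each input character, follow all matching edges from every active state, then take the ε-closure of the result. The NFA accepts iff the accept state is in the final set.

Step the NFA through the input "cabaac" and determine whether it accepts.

S₀ = ε-closure({0}) = {0,2,4,8,10}
'c' @ 1: {9,10,11,12}
'a' @ 2: {9,10,11,12}
'b' @ 3: {9,10,11,12}
'a' @ 4: {9,10,11,12}
'a' @ 5: {9,10,11,12}
'c' @ 6: {1,9,10,11,12,13}  ✓accept
after full input: {1,9,10,11,12,13}  (accept=1 in)

Answer: ACCEPT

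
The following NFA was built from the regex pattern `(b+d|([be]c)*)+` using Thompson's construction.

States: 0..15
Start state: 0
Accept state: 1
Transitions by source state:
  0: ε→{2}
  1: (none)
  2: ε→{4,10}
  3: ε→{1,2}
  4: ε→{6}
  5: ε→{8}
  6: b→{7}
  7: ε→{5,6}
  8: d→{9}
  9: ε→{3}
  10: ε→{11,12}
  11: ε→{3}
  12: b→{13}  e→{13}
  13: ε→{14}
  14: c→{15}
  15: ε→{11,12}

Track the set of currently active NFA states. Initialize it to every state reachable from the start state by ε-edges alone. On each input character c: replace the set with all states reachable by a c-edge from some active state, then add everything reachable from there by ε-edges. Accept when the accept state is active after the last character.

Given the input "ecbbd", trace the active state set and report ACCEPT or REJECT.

start: ε-closure({0}) = {0,1,2,3,4,6,10,11,12}
'e' @ 1: {13,14}
'c' @ 2: {1,2,3,4,6,10,11,12,15}  (accept∈set)
'b' @ 3: {5,6,7,8,13,14}
'b' @ 4: {5,6,7,8}
'd' @ 5: {1,2,3,4,6,9,10,11,12}  (accept∈set)
final: {1,2,3,4,6,9,10,11,12}; accept 1 in set

Answer: ACCEPT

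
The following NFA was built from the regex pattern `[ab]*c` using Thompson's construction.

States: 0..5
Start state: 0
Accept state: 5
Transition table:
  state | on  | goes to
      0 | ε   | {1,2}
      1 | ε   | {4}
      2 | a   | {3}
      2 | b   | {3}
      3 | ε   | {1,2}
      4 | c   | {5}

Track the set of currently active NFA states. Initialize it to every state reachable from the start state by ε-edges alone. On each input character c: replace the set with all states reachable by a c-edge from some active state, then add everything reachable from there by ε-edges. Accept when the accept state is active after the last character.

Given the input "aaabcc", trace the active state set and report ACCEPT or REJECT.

Answer: REJECT

Steps:
S₀ = ε-closure({0}) = {0,1,2,4}
'a' @ 1: {1,2,3,4}
'a' @ 2: {1,2,3,4}
'a' @ 3: {1,2,3,4}
'b' @ 4: {1,2,3,4}
'c' @ 5: {5}  [accepting]
'c' @ 6: {}  — state set empty
end set {} — state 5 not in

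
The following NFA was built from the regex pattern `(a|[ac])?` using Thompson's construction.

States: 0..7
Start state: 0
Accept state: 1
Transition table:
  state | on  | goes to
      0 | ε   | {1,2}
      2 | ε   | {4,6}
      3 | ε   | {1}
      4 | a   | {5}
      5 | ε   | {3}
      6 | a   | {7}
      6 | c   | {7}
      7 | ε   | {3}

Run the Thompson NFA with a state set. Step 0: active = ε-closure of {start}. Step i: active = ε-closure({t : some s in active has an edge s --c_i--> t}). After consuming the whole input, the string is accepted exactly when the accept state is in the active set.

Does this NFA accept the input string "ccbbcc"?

start: ε-closure({0}) = {0,1,2,4,6}
'c' @ 1: {1,3,7}  (accept∈set)
'c' @ 2: {}  — dead — no transitions
rest 'bbcc' ignored (set empty)
end set {} — state 1 not in

Answer: REJECT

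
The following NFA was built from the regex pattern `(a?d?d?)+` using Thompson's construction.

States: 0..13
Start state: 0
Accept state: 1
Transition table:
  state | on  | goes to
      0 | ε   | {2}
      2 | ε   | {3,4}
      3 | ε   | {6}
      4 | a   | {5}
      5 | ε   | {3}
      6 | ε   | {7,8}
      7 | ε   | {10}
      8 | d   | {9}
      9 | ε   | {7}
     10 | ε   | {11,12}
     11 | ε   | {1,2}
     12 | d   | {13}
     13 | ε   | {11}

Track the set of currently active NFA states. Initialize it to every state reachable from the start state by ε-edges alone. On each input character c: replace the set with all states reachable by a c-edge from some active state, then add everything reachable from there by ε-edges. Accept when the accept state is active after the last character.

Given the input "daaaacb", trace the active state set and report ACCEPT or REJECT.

start: ε-closure({0}) = {0,1,2,3,4,6,7,8,10,11,12}
'd' @ 1: {1,2,3,4,6,7,8,9,10,11,12,13}  ✓accept
'a' @ 2: {1,2,3,4,5,6,7,8,10,11,12}  ✓accept
'a' @ 3: {1,2,3,4,5,6,7,8,10,11,12}  ✓accept
'a' @ 4: {1,2,3,4,5,6,7,8,10,11,12}  ✓accept
'a' @ 5: {1,2,3,4,5,6,7,8,10,11,12}  ✓accept
'c' @ 6: {}  — no active states
rest 'b' ignored (set empty)
end set {} — state 1 not in

Answer: REJECT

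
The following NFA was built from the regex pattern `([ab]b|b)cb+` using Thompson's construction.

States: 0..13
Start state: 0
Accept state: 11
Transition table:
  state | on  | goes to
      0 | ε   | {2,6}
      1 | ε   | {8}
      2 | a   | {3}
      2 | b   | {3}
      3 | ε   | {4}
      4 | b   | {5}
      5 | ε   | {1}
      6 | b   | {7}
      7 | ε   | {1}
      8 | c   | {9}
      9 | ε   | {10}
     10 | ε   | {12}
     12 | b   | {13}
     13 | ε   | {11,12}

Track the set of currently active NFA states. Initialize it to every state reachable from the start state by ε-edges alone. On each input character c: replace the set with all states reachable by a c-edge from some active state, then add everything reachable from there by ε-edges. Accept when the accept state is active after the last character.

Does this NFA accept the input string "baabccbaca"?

Answer: REJECT

Derivation:
initial (ε-close {0}): {0,2,6}
'b' @ 1: {1,3,4,7,8}
'a' @ 2: {}  — state set empty
rest 'abccbaca' ignored (set empty)
end set {} — state 11 not in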